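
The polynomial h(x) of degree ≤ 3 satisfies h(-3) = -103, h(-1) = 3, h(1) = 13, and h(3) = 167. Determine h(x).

h(x) = 5x^3 + 3x^2 + 5

Using the Lagrange interpolation formula with nodes -3, -1, 1, 3:
  L_0(x) = (x + 1)(x - 1)(x - 3) / -48
  L_1(x) = (x + 3)(x - 1)(x - 3) / 16
  L_2(x) = (x + 3)(x + 1)(x - 3) / -16
  L_3(x) = (x + 3)(x + 1)(x - 1) / 48
Then h(x) = -103·L_0(x) + 3·L_1(x) + 13·L_2(x) + 167·L_3(x).
Expanding and collecting terms gives h(x) = 5x³ + 3x² + 5.
Check: h(3) = 167. ✓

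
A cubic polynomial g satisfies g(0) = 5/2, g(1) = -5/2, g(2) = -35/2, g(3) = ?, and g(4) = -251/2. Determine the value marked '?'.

On equispaced nodes a degree-3 polynomial has vanishing fourth forward difference, so
  g(0) - 4·g(1) + 6·g(2) - 4·g(3) + g(4) = 0.
Substituting the known values and solving for g(3):
  -4·g(3) = 218
  g(3) = -109/2.

-109/2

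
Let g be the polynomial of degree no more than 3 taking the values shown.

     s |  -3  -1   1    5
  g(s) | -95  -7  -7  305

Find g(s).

Using the Lagrange interpolation formula with nodes -3, -1, 1, 5:
  L_0(s) = (s + 1)(s - 1)(s - 5) / -64
  L_1(s) = (s + 3)(s - 1)(s - 5) / 24
  L_2(s) = (s + 3)(s + 1)(s - 5) / -32
  L_3(s) = (s + 3)(s + 1)(s - 1) / 192
Then g(s) = -95·L_0(s) - 7·L_1(s) - 7·L_2(s) + 305·L_3(s).
Expanding and collecting terms gives g(s) = 3s³ - 2s² - 3s - 5.
Check: g(-3) = -95. ✓

g(s) = 3s^3 - 2s^2 - 3s - 5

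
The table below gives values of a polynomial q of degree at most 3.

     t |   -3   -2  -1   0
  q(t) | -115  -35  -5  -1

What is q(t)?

q(t) = 4t^3 - t^2 - t - 1

Write q(t) = at^3 + bt^2 + ct + d. Substituting each data point gives a linear system:
  -27a + 9b - 3c + d = -115
  -8a + 4b - 2c + d = -35
  -a + b - c + d = -5
  d = -1
Solving the system yields a = 4, b = -1, c = -1, d = -1.
So q(t) = 4t³ - t² - t - 1.
Check: q(-1) = -5. ✓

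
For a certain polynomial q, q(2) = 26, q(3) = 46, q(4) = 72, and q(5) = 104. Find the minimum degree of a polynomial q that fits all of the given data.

2

Forward differences of the values at n = 2, 3, 4, 5:
  q  : 26  46  72  104
  Δ  : 20  26  32
  Δ^2: 6  6
  Δ^3: 0
The second differences are constant (6) and nonzero, while all higher differences vanish, so the minimal degree is 2.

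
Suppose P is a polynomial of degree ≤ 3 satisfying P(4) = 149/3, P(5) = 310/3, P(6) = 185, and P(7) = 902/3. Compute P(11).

3670/3

Using the Lagrange interpolation formula with nodes 4, 5, 6, 7:
  L_0(t) = (t - 5)(t - 6)(t - 7) / -6
  L_1(t) = (t - 4)(t - 6)(t - 7) / 2
  L_2(t) = (t - 4)(t - 5)(t - 7) / -2
  L_3(t) = (t - 4)(t - 5)(t - 6) / 6
Then P(t) = 149/3·L_0(t) + 310/3·L_1(t) + 185·L_2(t) + 902/3·L_3(t).
Expanding and collecting terms gives P(t) = t^3 - t^2 + (5/3)t - 5.
Evaluating at t = 11: P(11) = 3670/3.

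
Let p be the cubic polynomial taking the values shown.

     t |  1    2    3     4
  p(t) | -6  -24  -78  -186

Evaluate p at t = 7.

Forward differences of the values at t = 1, 2, 3, 4:
  p  : -6  -24  -78  -186
  Δ  : -18  -54  -108
  Δ^2: -36  -54
  Δ^3: -18
The third differences are constant, confirming degree 3.
Interpolating (Newton forward form) and evaluating at t = 7 gives p(7) = -1014.

-1014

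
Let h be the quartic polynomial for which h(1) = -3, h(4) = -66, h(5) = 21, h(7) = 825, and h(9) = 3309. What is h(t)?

Write h(t) = at^4 + bt^3 + ct^2 + dt + e. Substituting each data point gives a linear system:
  a + b + c + d + e = -3
  256a + 64b + 16c + 4d + e = -66
  625a + 125b + 25c + 5d + e = 21
  2401a + 343b + 49c + 7d + e = 825
  6561a + 729b + 81c + 9d + e = 3309
Solving the system yields a = 1, b = -4, c = -4, d = -2, e = 6.
So h(t) = t^4 - 4t^3 - 4t^2 - 2t + 6.
Check: h(5) = 21. ✓

h(t) = t^4 - 4t^3 - 4t^2 - 2t + 6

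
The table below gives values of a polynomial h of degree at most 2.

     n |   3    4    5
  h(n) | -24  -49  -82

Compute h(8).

-229

Using the Lagrange interpolation formula with nodes 3, 4, 5:
  L_0(n) = (n - 4)(n - 5) / 2
  L_1(n) = (n - 3)(n - 5) / -1
  L_2(n) = (n - 3)(n - 4) / 2
Then h(n) = -24·L_0(n) - 49·L_1(n) - 82·L_2(n).
Expanding and collecting terms gives h(n) = -4n^2 + 3n + 3.
Evaluating at n = 8: h(8) = -229.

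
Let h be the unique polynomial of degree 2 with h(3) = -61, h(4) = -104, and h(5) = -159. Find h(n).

h(n) = -6n^2 - n - 4

Using the Lagrange interpolation formula with nodes 3, 4, 5:
  L_0(n) = (n - 4)(n - 5) / 2
  L_1(n) = (n - 3)(n - 5) / -1
  L_2(n) = (n - 3)(n - 4) / 2
Then h(n) = -61·L_0(n) - 104·L_1(n) - 159·L_2(n).
Expanding and collecting terms gives h(n) = -6n^2 - n - 4.
Check: h(3) = -61. ✓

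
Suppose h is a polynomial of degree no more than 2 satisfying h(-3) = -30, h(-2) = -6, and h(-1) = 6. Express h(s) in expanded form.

h(s) = -6s^2 - 6s + 6

Write h(s) = as^2 + bs + c. Substituting each data point gives a linear system:
  9a - 3b + c = -30
  4a - 2b + c = -6
  a - b + c = 6
Solving the system yields a = -6, b = -6, c = 6.
So h(s) = -6s^2 - 6s + 6.
Check: h(-1) = 6. ✓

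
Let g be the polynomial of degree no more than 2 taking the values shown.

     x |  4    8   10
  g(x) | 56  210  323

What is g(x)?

g(x) = 3x^2 + (5/2)x - 2

Using the Lagrange interpolation formula with nodes 4, 8, 10:
  L_0(x) = (x - 8)(x - 10) / 24
  L_1(x) = (x - 4)(x - 10) / -8
  L_2(x) = (x - 4)(x - 8) / 12
Then g(x) = 56·L_0(x) + 210·L_1(x) + 323·L_2(x).
Expanding and collecting terms gives g(x) = 3x^2 + (5/2)x - 2.
Check: g(10) = 323. ✓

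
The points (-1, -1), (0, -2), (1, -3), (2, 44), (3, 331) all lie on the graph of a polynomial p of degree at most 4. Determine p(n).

p(n) = 6n^4 - 4n^3 - 6n^2 + 3n - 2

Write p(n) = an^4 + bn^3 + cn^2 + dn + e. Substituting each data point gives a linear system:
  a - b + c - d + e = -1
  e = -2
  a + b + c + d + e = -3
  16a + 8b + 4c + 2d + e = 44
  81a + 27b + 9c + 3d + e = 331
Solving the system yields a = 6, b = -4, c = -6, d = 3, e = -2.
So p(n) = 6n^4 - 4n^3 - 6n^2 + 3n - 2.
Check: p(0) = -2. ✓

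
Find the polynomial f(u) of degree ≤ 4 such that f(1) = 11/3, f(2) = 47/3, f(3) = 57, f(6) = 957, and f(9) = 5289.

Using the Lagrange interpolation formula with nodes 1, 2, 3, 6, 9:
  L_0(u) = (u - 2)(u - 3)(u - 6)(u - 9) / 80
  L_1(u) = (u - 1)(u - 3)(u - 6)(u - 9) / -28
  L_2(u) = (u - 1)(u - 2)(u - 6)(u - 9) / 36
  L_3(u) = (u - 1)(u - 2)(u - 3)(u - 9) / -180
  L_4(u) = (u - 1)(u - 2)(u - 3)(u - 6) / 1008
Then f(u) = 11/3·L_0(u) + 47/3·L_1(u) + 57·L_2(u) + 957·L_3(u) + 5289·L_4(u).
Expanding and collecting terms gives f(u) = u^4 - 2u^3 + (5/3)u^2 + 6u - 3.
Check: f(1) = 11/3. ✓

f(u) = u^4 - 2u^3 + (5/3)u^2 + 6u - 3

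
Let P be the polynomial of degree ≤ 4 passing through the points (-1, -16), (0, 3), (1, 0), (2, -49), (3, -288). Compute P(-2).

-153

Using the Lagrange interpolation formula with nodes -1, 0, 1, 2, 3:
  L_0(u) = u(u - 1)(u - 2)(u - 3) / 24
  L_1(u) = (u + 1)(u - 1)(u - 2)(u - 3) / -6
  L_2(u) = (u + 1)u(u - 2)(u - 3) / 4
  L_3(u) = (u + 1)u(u - 1)(u - 3) / -6
  L_4(u) = (u + 1)u(u - 1)(u - 2) / 24
Then P(u) = -16·L_0(u) + 3·L_1(u) + 0·L_2(u) - 49·L_3(u) - 288·L_4(u).
Expanding and collecting terms gives P(u) = -5u^4 + 6u^3 - 6u^2 + 2u + 3.
Evaluating at u = -2: P(-2) = -153.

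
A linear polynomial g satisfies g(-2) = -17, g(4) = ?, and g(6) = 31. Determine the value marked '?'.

19

The 2 known points determine the degree-1 polynomial uniquely.
Write g(n) = an + b. Substituting each data point gives a linear system:
  -2a + b = -17
  6a + b = 31
Solving the system yields a = 6, b = -5.
So g(n) = 6n - 5.
Then g(4) = 19.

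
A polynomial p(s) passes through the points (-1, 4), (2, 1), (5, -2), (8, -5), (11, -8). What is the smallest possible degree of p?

1

Forward differences of the values at s = -1, 2, 5, 8, 11:
  p  : 4  1  -2  -5  -8
  Δ  : -3  -3  -3  -3
  Δ^2: 0  0  0
  Δ^3: 0  0
  Δ^4: 0
The first differences are constant (-3) and nonzero, while all higher differences vanish, so the minimal degree is 1.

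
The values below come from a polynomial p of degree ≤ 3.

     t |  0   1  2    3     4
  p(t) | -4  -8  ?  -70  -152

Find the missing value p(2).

On equispaced nodes a degree-3 polynomial has vanishing fourth forward difference, so
  p(0) - 4·p(1) + 6·p(2) - 4·p(3) + p(4) = 0.
Substituting the known values and solving for p(2):
  6·p(2) = -156
  p(2) = -26.

-26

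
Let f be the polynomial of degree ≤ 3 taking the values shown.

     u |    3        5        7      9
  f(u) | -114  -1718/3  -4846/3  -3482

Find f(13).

Forward differences of the values at u = 3, 5, 7, 9:
  f  : -114  -1718/3  -4846/3  -3482
  Δ  : -1376/3  -3128/3  -5600/3
  Δ^2: -584  -824
  Δ^3: -240
The third differences are constant, confirming degree 3.
Interpolating (Newton forward form) and evaluating at u = 13 gives f(13) = -31942/3.

-31942/3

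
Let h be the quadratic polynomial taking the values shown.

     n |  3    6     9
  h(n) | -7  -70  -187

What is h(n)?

h(n) = -3n^2 + 6n + 2

Write h(n) = an^2 + bn + c. Substituting each data point gives a linear system:
  9a + 3b + c = -7
  36a + 6b + c = -70
  81a + 9b + c = -187
Solving the system yields a = -3, b = 6, c = 2.
So h(n) = -3n^2 + 6n + 2.
Check: h(9) = -187. ✓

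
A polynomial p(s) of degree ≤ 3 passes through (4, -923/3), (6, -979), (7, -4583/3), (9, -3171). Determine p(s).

p(s) = -4s^3 - 3s^2 - (5/3)s + 3

Write p(s) = as^3 + bs^2 + cs + d. Substituting each data point gives a linear system:
  64a + 16b + 4c + d = -923/3
  216a + 36b + 6c + d = -979
  343a + 49b + 7c + d = -4583/3
  729a + 81b + 9c + d = -3171
Solving the system yields a = -4, b = -3, c = -5/3, d = 3.
So p(s) = -4s^3 - 3s^2 - (5/3)s + 3.
Check: p(6) = -979. ✓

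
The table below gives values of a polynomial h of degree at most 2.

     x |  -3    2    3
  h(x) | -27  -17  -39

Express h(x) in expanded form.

Write h(x) = ax^2 + bx + c. Substituting each data point gives a linear system:
  9a - 3b + c = -27
  4a + 2b + c = -17
  9a + 3b + c = -39
Solving the system yields a = -4, b = -2, c = 3.
So h(x) = -4x^2 - 2x + 3.
Check: h(3) = -39. ✓

h(x) = -4x^2 - 2x + 3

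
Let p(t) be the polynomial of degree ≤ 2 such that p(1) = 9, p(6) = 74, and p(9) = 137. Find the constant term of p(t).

Write p(t) = at^2 + bt + c. Substituting each data point gives a linear system:
  a + b + c = 9
  36a + 6b + c = 74
  81a + 9b + c = 137
Solving the system yields a = 1, b = 6, c = 2.
So p(t) = t^2 + 6t + 2.
The constant term is 2.

2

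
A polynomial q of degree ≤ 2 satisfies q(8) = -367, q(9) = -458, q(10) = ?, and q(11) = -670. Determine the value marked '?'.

-559

The 3 known points determine the degree-2 polynomial uniquely.
Write q(u) = au^2 + bu + c. Substituting each data point gives a linear system:
  64a + 8b + c = -367
  81a + 9b + c = -458
  121a + 11b + c = -670
Solving the system yields a = -5, b = -6, c = 1.
So q(u) = -5u^2 - 6u + 1.
Then q(10) = -559.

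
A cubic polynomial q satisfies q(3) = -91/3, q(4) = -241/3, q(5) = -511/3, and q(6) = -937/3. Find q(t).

Write q(t) = at^3 + bt^2 + ct + d. Substituting each data point gives a linear system:
  27a + 9b + 3c + d = -91/3
  64a + 16b + 4c + d = -241/3
  125a + 25b + 5c + d = -511/3
  216a + 36b + 6c + d = -937/3
Solving the system yields a = -2, b = 4, c = -4, d = -1/3.
So q(t) = -2t^3 + 4t^2 - 4t - 1/3.
Check: q(5) = -511/3. ✓

q(t) = -2t^3 + 4t^2 - 4t - 1/3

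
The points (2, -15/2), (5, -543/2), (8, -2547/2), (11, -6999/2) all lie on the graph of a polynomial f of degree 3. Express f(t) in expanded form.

f(t) = -3t^3 + 4t^2 + t - 3/2

Using the Lagrange interpolation formula with nodes 2, 5, 8, 11:
  L_0(t) = (t - 5)(t - 8)(t - 11) / -162
  L_1(t) = (t - 2)(t - 8)(t - 11) / 54
  L_2(t) = (t - 2)(t - 5)(t - 11) / -54
  L_3(t) = (t - 2)(t - 5)(t - 8) / 162
Then f(t) = -15/2·L_0(t) - 543/2·L_1(t) - 2547/2·L_2(t) - 6999/2·L_3(t).
Expanding and collecting terms gives f(t) = -3t^3 + 4t^2 + t - 3/2.
Check: f(11) = -6999/2. ✓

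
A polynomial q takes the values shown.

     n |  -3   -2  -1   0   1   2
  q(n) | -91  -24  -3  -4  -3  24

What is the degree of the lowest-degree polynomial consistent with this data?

3

Forward differences of the values at n = -3, -2, -1, 0, 1, 2:
  q  : -91  -24  -3  -4  -3  24
  Δ  : 67  21  -1  1  27
  Δ^2: -46  -22  2  26
  Δ^3: 24  24  24
  Δ^4: 0  0
  Δ^5: 0
The third differences are constant (24) and nonzero, while all higher differences vanish, so the minimal degree is 3.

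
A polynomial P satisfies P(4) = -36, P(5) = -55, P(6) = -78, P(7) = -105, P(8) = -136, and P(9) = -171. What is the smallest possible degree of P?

Forward differences of the values at s = 4, 5, 6, 7, 8, 9:
  P  : -36  -55  -78  -105  -136  -171
  Δ  : -19  -23  -27  -31  -35
  Δ^2: -4  -4  -4  -4
  Δ^3: 0  0  0
  Δ^4: 0  0
  Δ^5: 0
The second differences are constant (-4) and nonzero, while all higher differences vanish, so the minimal degree is 2.

2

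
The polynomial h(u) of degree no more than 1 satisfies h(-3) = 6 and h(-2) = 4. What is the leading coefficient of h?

Write h(u) = au + b. Substituting each data point gives a linear system:
  -3a + b = 6
  -2a + b = 4
Solving the system yields a = -2, b = 0.
So h(u) = -2u.
The leading coefficient is -2.

-2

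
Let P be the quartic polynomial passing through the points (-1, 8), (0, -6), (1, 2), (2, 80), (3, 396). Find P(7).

11600

Write P(u) = au^4 + bu^3 + cu^2 + du + e. Substituting each data point gives a linear system:
  a - b + c - d + e = 8
  e = -6
  a + b + c + d + e = 2
  16a + 8b + 4c + 2d + e = 80
  81a + 27b + 9c + 3d + e = 396
Solving the system yields a = 5, b = -2, c = 6, d = -1, e = -6.
So P(u) = 5u^4 - 2u^3 + 6u^2 - u - 6.
Then P(7) = 11600.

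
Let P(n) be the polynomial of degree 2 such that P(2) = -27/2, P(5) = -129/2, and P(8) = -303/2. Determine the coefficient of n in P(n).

Write P(n) = an^2 + bn + c. Substituting each data point gives a linear system:
  4a + 2b + c = -27/2
  25a + 5b + c = -129/2
  64a + 8b + c = -303/2
Solving the system yields a = -2, b = -3, c = 1/2.
So P(n) = -2n^2 - 3n + 1/2.
The coefficient of n is -3.

-3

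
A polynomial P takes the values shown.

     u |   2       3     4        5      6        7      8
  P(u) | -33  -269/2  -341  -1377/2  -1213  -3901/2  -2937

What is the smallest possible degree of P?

3

Forward differences of the values at u = 2, 3, 4, 5, 6, 7, 8:
  P  : -33  -269/2  -341  -1377/2  -1213  -3901/2  -2937
  Δ  : -203/2  -413/2  -695/2  -1049/2  -1475/2  -1973/2
  Δ^2: -105  -141  -177  -213  -249
  Δ^3: -36  -36  -36  -36
  Δ^4: 0  0  0
  Δ^5: 0  0
  Δ^6: 0
The third differences are constant (-36) and nonzero, while all higher differences vanish, so the minimal degree is 3.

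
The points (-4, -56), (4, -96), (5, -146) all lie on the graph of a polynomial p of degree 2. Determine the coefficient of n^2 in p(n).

-5

Write p(n) = an^2 + bn + c. Substituting each data point gives a linear system:
  16a - 4b + c = -56
  16a + 4b + c = -96
  25a + 5b + c = -146
Solving the system yields a = -5, b = -5, c = 4.
So p(n) = -5n² - 5n + 4.
The leading coefficient is -5.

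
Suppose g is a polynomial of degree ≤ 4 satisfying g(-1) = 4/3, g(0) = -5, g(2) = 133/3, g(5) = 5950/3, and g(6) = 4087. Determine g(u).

Write g(u) = au^4 + bu^3 + cu^2 + du + e. Substituting each data point gives a linear system:
  a - b + c - d + e = 4/3
  e = -5
  16a + 8b + 4c + 2d + e = 133/3
  625a + 125b + 25c + 5d + e = 5950/3
  1296a + 216b + 36c + 6d + e = 4087
Solving the system yields a = 3, b = 1, c = 1/3, d = -4, e = -5.
So g(u) = 3u^4 + u^3 + (1/3)u^2 - 4u - 5.
Check: g(0) = -5. ✓

g(u) = 3u^4 + u^3 + (1/3)u^2 - 4u - 5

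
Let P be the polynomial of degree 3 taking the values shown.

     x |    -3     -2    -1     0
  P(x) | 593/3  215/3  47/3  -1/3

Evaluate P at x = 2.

-97/3

Write P(x) = ax^3 + bx^2 + cx + d. Substituting each data point gives a linear system:
  -27a + 9b - 3c + d = 593/3
  -8a + 4b - 2c + d = 215/3
  -a + b - c + d = 47/3
  d = -1/3
Solving the system yields a = -5, b = 5, c = -6, d = -1/3.
So P(x) = -5x^3 + 5x^2 - 6x - 1/3.
Then P(2) = -97/3.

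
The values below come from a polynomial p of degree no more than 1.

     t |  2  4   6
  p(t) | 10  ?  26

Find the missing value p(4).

18

The 2 known points determine the degree-1 polynomial uniquely.
Write p(t) = at + b. Substituting each data point gives a linear system:
  2a + b = 10
  6a + b = 26
Solving the system yields a = 4, b = 2.
So p(t) = 4t + 2.
Then p(4) = 18.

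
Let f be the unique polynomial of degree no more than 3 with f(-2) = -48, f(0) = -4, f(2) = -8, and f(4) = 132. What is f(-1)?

-8

Write f(x) = ax^3 + bx^2 + cx + d. Substituting each data point gives a linear system:
  -8a + 4b - 2c + d = -48
  d = -4
  8a + 4b + 2c + d = -8
  64a + 16b + 4c + d = 132
Solving the system yields a = 4, b = -6, c = -6, d = -4.
So f(x) = 4x^3 - 6x^2 - 6x - 4.
Then f(-1) = -8.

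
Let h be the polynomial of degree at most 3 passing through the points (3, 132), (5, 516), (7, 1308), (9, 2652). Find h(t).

Write h(t) = at^3 + bt^2 + ct + d. Substituting each data point gives a linear system:
  27a + 9b + 3c + d = 132
  125a + 25b + 5c + d = 516
  343a + 49b + 7c + d = 1308
  729a + 81b + 9c + d = 2652
Solving the system yields a = 3, b = 6, c = -3, d = 6.
So h(t) = 3t^3 + 6t^2 - 3t + 6.
Check: h(7) = 1308. ✓

h(t) = 3t^3 + 6t^2 - 3t + 6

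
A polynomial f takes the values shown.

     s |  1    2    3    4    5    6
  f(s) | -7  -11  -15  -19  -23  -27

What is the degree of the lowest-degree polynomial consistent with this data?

Forward differences of the values at s = 1, 2, 3, 4, 5, 6:
  f  : -7  -11  -15  -19  -23  -27
  Δ  : -4  -4  -4  -4  -4
  Δ^2: 0  0  0  0
  Δ^3: 0  0  0
  Δ^4: 0  0
  Δ^5: 0
The first differences are constant (-4) and nonzero, while all higher differences vanish, so the minimal degree is 1.

1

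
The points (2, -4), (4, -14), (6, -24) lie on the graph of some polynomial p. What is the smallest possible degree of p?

Divided differences on the nodes 2, 4, 6:
  order 0: -4  -14  -24
  order 1: -5  -5
  order 2: 0
The order-1 divided differences are all -5 (nonzero) and every higher order vanishes, so the data lies on a polynomial of degree exactly 1.

1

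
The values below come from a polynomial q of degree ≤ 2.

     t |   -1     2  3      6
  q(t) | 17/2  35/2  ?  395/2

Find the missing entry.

89/2

The 3 known points determine the degree-2 polynomial uniquely.
Write q(t) = at^2 + bt + c. Substituting each data point gives a linear system:
  a - b + c = 17/2
  4a + 2b + c = 35/2
  36a + 6b + c = 395/2
Solving the system yields a = 6, b = -3, c = -1/2.
So q(t) = 6t^2 - 3t - 1/2.
Then q(3) = 89/2.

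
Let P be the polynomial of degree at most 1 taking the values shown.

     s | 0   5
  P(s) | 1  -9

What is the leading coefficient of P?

Write P(s) = as + b. Substituting each data point gives a linear system:
  b = 1
  5a + b = -9
Solving the system yields a = -2, b = 1.
So P(s) = -2s + 1.
The leading coefficient is -2.

-2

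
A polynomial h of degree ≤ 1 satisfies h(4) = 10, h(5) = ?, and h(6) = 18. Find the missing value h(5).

14

The 2 known points determine the degree-1 polynomial uniquely.
Write h(x) = ax + b. Substituting each data point gives a linear system:
  4a + b = 10
  6a + b = 18
Solving the system yields a = 4, b = -6.
So h(x) = 4x - 6.
Then h(5) = 14.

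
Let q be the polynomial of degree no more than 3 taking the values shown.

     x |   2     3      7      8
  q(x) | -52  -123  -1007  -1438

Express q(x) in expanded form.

q(x) = -2x^3 - 6x^2 - 3x - 6

Write q(x) = ax^3 + bx^2 + cx + d. Substituting each data point gives a linear system:
  8a + 4b + 2c + d = -52
  27a + 9b + 3c + d = -123
  343a + 49b + 7c + d = -1007
  512a + 64b + 8c + d = -1438
Solving the system yields a = -2, b = -6, c = -3, d = -6.
So q(x) = -2x^3 - 6x^2 - 3x - 6.
Check: q(7) = -1007. ✓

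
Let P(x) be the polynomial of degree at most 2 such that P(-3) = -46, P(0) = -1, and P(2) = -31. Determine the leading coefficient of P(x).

-6

Write P(x) = ax^2 + bx + c. Substituting each data point gives a linear system:
  9a - 3b + c = -46
  c = -1
  4a + 2b + c = -31
Solving the system yields a = -6, b = -3, c = -1.
So P(x) = -6x^2 - 3x - 1.
The leading coefficient is -6.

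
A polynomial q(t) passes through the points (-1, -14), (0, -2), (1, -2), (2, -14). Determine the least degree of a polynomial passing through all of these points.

Forward differences of the values at t = -1, 0, 1, 2:
  q  : -14  -2  -2  -14
  Δ  : 12  0  -12
  Δ^2: -12  -12
  Δ^3: 0
The second differences are constant (-12) and nonzero, while all higher differences vanish, so the minimal degree is 2.

2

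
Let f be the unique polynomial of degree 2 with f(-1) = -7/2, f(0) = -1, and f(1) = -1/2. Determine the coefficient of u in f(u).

Write f(u) = au^2 + bu + c. Substituting each data point gives a linear system:
  a - b + c = -7/2
  c = -1
  a + b + c = -1/2
Solving the system yields a = -1, b = 3/2, c = -1.
So f(u) = -u² + (3/2)u - 1.
The coefficient of u is 3/2.

3/2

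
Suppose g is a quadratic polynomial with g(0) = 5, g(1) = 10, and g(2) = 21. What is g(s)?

Write g(s) = as^2 + bs + c. Substituting each data point gives a linear system:
  c = 5
  a + b + c = 10
  4a + 2b + c = 21
Solving the system yields a = 3, b = 2, c = 5.
So g(s) = 3s^2 + 2s + 5.
Check: g(0) = 5. ✓

g(s) = 3s^2 + 2s + 5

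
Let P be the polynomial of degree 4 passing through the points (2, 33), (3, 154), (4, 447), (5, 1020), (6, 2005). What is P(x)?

P(x) = x^4 + 4x^3 - 5x^2 + 5x - 5

Write P(x) = ax^4 + bx^3 + cx^2 + dx + e. Substituting each data point gives a linear system:
  16a + 8b + 4c + 2d + e = 33
  81a + 27b + 9c + 3d + e = 154
  256a + 64b + 16c + 4d + e = 447
  625a + 125b + 25c + 5d + e = 1020
  1296a + 216b + 36c + 6d + e = 2005
Solving the system yields a = 1, b = 4, c = -5, d = 5, e = -5.
So P(x) = x⁴ + 4x³ - 5x² + 5x - 5.
Check: P(4) = 447. ✓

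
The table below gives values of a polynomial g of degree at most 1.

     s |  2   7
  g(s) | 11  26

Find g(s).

Write g(s) = as + b. Substituting each data point gives a linear system:
  2a + b = 11
  7a + b = 26
Solving the system yields a = 3, b = 5.
So g(s) = 3s + 5.
Check: g(7) = 26. ✓

g(s) = 3s + 5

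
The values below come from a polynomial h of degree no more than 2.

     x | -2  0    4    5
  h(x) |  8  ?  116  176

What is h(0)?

-4

The 3 known points determine the degree-2 polynomial uniquely.
Write h(x) = ax^2 + bx + c. Substituting each data point gives a linear system:
  4a - 2b + c = 8
  16a + 4b + c = 116
  25a + 5b + c = 176
Solving the system yields a = 6, b = 6, c = -4.
So h(x) = 6x^2 + 6x - 4.
Then h(0) = -4.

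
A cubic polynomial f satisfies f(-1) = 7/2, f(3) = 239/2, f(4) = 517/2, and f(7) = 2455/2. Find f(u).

f(u) = 3u^3 + 4u^2 + 5/2

Write f(u) = au^3 + bu^2 + cu + d. Substituting each data point gives a linear system:
  -a + b - c + d = 7/2
  27a + 9b + 3c + d = 239/2
  64a + 16b + 4c + d = 517/2
  343a + 49b + 7c + d = 2455/2
Solving the system yields a = 3, b = 4, c = 0, d = 5/2.
So f(u) = 3u³ + 4u² + 5/2.
Check: f(7) = 2455/2. ✓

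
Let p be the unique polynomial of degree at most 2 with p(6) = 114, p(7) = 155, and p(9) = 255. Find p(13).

527

Write p(n) = an^2 + bn + c. Substituting each data point gives a linear system:
  36a + 6b + c = 114
  49a + 7b + c = 155
  81a + 9b + c = 255
Solving the system yields a = 3, b = 2, c = -6.
So p(n) = 3n² + 2n - 6.
Then p(13) = 527.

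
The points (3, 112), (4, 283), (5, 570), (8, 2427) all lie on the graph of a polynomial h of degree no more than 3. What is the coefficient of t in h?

Write h(t) = at^3 + bt^2 + ct + d. Substituting each data point gives a linear system:
  27a + 9b + 3c + d = 112
  64a + 16b + 4c + d = 283
  125a + 25b + 5c + d = 570
  512a + 64b + 8c + d = 2427
Solving the system yields a = 5, b = -2, c = 0, d = -5.
So h(t) = 5t^3 - 2t^2 - 5.
The coefficient of t is 0.

0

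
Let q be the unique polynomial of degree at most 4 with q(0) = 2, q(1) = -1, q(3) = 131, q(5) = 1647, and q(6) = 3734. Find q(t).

q(t) = 4t^4 - 6t^3 - 5t^2 + 4t + 2

Write q(t) = at^4 + bt^3 + ct^2 + dt + e. Substituting each data point gives a linear system:
  e = 2
  a + b + c + d + e = -1
  81a + 27b + 9c + 3d + e = 131
  625a + 125b + 25c + 5d + e = 1647
  1296a + 216b + 36c + 6d + e = 3734
Solving the system yields a = 4, b = -6, c = -5, d = 4, e = 2.
So q(t) = 4t^4 - 6t^3 - 5t^2 + 4t + 2.
Check: q(0) = 2. ✓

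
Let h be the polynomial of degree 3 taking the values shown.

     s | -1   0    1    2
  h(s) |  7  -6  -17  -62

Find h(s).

Using the Lagrange interpolation formula with nodes -1, 0, 1, 2:
  L_0(s) = s(s - 1)(s - 2) / -6
  L_1(s) = (s + 1)(s - 1)(s - 2) / 2
  L_2(s) = (s + 1)s(s - 2) / -2
  L_3(s) = (s + 1)s(s - 1) / 6
Then h(s) = 7·L_0(s) - 6·L_1(s) - 17·L_2(s) - 62·L_3(s).
Expanding and collecting terms gives h(s) = -6s^3 + s^2 - 6s - 6.
Check: h(-1) = 7. ✓

h(s) = -6s^3 + s^2 - 6s - 6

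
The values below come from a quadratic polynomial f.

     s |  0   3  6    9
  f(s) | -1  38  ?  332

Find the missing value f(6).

149

On equispaced nodes a degree-2 polynomial has vanishing third forward difference, so
  - f(0) + 3·f(3) - 3·f(6) + f(9) = 0.
Substituting the known values and solving for f(6):
  -3·f(6) = -447
  f(6) = 149.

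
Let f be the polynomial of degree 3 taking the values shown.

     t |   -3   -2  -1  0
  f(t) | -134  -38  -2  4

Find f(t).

f(t) = 5t^3 + t + 4

Using the Lagrange interpolation formula with nodes -3, -2, -1, 0:
  L_0(t) = (t + 2)(t + 1)t / -6
  L_1(t) = (t + 3)(t + 1)t / 2
  L_2(t) = (t + 3)(t + 2)t / -2
  L_3(t) = (t + 3)(t + 2)(t + 1) / 6
Then f(t) = -134·L_0(t) - 38·L_1(t) - 2·L_2(t) + 4·L_3(t).
Expanding and collecting terms gives f(t) = 5t³ + t + 4.
Check: f(0) = 4. ✓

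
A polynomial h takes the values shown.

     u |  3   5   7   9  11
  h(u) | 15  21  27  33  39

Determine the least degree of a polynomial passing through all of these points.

1

Forward differences of the values at u = 3, 5, 7, 9, 11:
  h  : 15  21  27  33  39
  Δ  : 6  6  6  6
  Δ^2: 0  0  0
  Δ^3: 0  0
  Δ^4: 0
The first differences are constant (6) and nonzero, while all higher differences vanish, so the minimal degree is 1.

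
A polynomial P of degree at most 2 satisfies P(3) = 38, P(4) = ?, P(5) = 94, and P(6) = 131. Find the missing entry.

On equispaced nodes a degree-2 polynomial has vanishing third forward difference, so
  - P(3) + 3·P(4) - 3·P(5) + P(6) = 0.
Substituting the known values and solving for P(4):
  3·P(4) = 189
  P(4) = 63.

63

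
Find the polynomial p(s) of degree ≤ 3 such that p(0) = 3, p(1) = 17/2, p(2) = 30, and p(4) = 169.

Using the Lagrange interpolation formula with nodes 0, 1, 2, 4:
  L_0(s) = (s - 1)(s - 2)(s - 4) / -8
  L_1(s) = s(s - 2)(s - 4) / 3
  L_2(s) = s(s - 1)(s - 4) / -4
  L_3(s) = s(s - 1)(s - 2) / 24
Then p(s) = 3·L_0(s) + 17/2·L_1(s) + 30·L_2(s) + 169·L_3(s).
Expanding and collecting terms gives p(s) = 2s^3 + 2s^2 + (3/2)s + 3.
Check: p(4) = 169. ✓

p(s) = 2s^3 + 2s^2 + (3/2)s + 3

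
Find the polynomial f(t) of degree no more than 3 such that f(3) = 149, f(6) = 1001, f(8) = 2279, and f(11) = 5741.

f(t) = 4t^3 + 3t^2 + 5t - 1

Write f(t) = at^3 + bt^2 + ct + d. Substituting each data point gives a linear system:
  27a + 9b + 3c + d = 149
  216a + 36b + 6c + d = 1001
  512a + 64b + 8c + d = 2279
  1331a + 121b + 11c + d = 5741
Solving the system yields a = 4, b = 3, c = 5, d = -1.
So f(t) = 4t³ + 3t² + 5t - 1.
Check: f(8) = 2279. ✓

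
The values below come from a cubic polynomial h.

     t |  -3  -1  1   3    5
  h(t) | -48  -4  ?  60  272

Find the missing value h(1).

On equispaced nodes a degree-3 polynomial has vanishing fourth forward difference, so
  h(-3) - 4·h(-1) + 6·h(1) - 4·h(3) + h(5) = 0.
Substituting the known values and solving for h(1):
  6·h(1) = 0
  h(1) = 0.

0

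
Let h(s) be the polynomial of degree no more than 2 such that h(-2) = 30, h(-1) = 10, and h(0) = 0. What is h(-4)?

Forward differences of the values at s = -2, -1, 0:
  h  : 30  10  0
  Δ  : -20  -10
  Δ^2: 10
The second differences are constant, confirming degree 2.
Interpolating (Newton forward form) and evaluating at s = -4 gives h(-4) = 100.

100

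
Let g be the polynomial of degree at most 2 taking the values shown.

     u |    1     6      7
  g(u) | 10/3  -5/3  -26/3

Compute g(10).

Using the Lagrange interpolation formula with nodes 1, 6, 7:
  L_0(u) = (u - 6)(u - 7) / 30
  L_1(u) = (u - 1)(u - 7) / -5
  L_2(u) = (u - 1)(u - 6) / 6
Then g(u) = 10/3·L_0(u) - 5/3·L_1(u) - 26/3·L_2(u).
Expanding and collecting terms gives g(u) = -u^2 + 6u - 5/3.
Evaluating at u = 10: g(10) = -125/3.

-125/3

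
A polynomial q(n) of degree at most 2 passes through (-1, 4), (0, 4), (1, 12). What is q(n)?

q(n) = 4n^2 + 4n + 4

Using the Lagrange interpolation formula with nodes -1, 0, 1:
  L_0(n) = n(n - 1) / 2
  L_1(n) = (n + 1)(n - 1) / -1
  L_2(n) = (n + 1)n / 2
Then q(n) = 4·L_0(n) + 4·L_1(n) + 12·L_2(n).
Expanding and collecting terms gives q(n) = 4n² + 4n + 4.
Check: q(-1) = 4. ✓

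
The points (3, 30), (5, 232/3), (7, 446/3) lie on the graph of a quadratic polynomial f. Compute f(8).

580/3

Forward differences of the values at t = 3, 5, 7:
  f  : 30  232/3  446/3
  Δ  : 142/3  214/3
  Δ^2: 24
The second differences are constant, confirming degree 2.
Interpolating (Newton forward form) and evaluating at t = 8 gives f(8) = 580/3.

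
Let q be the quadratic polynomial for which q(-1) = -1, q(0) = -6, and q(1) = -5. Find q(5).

Write q(x) = ax^2 + bx + c. Substituting each data point gives a linear system:
  a - b + c = -1
  c = -6
  a + b + c = -5
Solving the system yields a = 3, b = -2, c = -6.
So q(x) = 3x^2 - 2x - 6.
Then q(5) = 59.

59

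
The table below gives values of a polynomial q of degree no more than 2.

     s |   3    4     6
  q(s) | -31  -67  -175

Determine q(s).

Using the Lagrange interpolation formula with nodes 3, 4, 6:
  L_0(s) = (s - 4)(s - 6) / 3
  L_1(s) = (s - 3)(s - 6) / -2
  L_2(s) = (s - 3)(s - 4) / 6
Then q(s) = -31·L_0(s) - 67·L_1(s) - 175·L_2(s).
Expanding and collecting terms gives q(s) = -6s^2 + 6s + 5.
Check: q(3) = -31. ✓

q(s) = -6s^2 + 6s + 5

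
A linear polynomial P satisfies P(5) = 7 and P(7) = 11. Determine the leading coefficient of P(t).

Write P(t) = at + b. Substituting each data point gives a linear system:
  5a + b = 7
  7a + b = 11
Solving the system yields a = 2, b = -3.
So P(t) = 2t - 3.
The leading coefficient is 2.

2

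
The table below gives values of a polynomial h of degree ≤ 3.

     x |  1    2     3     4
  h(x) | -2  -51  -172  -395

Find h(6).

-1267

Write h(x) = ax^3 + bx^2 + cx + d. Substituting each data point gives a linear system:
  a + b + c + d = -2
  8a + 4b + 2c + d = -51
  27a + 9b + 3c + d = -172
  64a + 16b + 4c + d = -395
Solving the system yields a = -5, b = -6, c = 4, d = 5.
So h(x) = -5x³ - 6x² + 4x + 5.
Then h(6) = -1267.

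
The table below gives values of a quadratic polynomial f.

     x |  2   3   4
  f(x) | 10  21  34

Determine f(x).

Write f(x) = ax^2 + bx + c. Substituting each data point gives a linear system:
  4a + 2b + c = 10
  9a + 3b + c = 21
  16a + 4b + c = 34
Solving the system yields a = 1, b = 6, c = -6.
So f(x) = x^2 + 6x - 6.
Check: f(2) = 10. ✓

f(x) = x^2 + 6x - 6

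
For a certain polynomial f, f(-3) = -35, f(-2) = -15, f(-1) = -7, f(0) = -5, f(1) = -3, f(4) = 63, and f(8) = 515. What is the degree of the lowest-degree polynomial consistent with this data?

Divided differences on the nodes -3, -2, -1, 0, 1, 4, 8:
  order 0: -35  -15  -7  -5  -3  63  515
  order 1: 20  8  2  2  22  113
  order 2: -6  -3  0  5  13
  order 3: 1  1  1  1
  order 4: 0  0  0
  order 5: 0  0
  order 6: 0
The order-3 divided differences are all 1 (nonzero) and every higher order vanishes, so the data lies on a polynomial of degree exactly 3.

3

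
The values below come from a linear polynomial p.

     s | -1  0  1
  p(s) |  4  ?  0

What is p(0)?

2

On equispaced nodes a degree-1 polynomial has vanishing second forward difference, so
  p(-1) - 2·p(0) + p(1) = 0.
Substituting the known values and solving for p(0):
  -2·p(0) = -4
  p(0) = 2.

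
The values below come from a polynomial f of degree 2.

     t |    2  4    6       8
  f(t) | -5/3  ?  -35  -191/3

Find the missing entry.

The 3 known points determine the degree-2 polynomial uniquely.
Write f(t) = at^2 + bt + c. Substituting each data point gives a linear system:
  4a + 2b + c = -5/3
  36a + 6b + c = -35
  64a + 8b + c = -191/3
Solving the system yields a = -1, b = -1/3, c = 3.
So f(t) = -t^2 - (1/3)t + 3.
Then f(4) = -43/3.

-43/3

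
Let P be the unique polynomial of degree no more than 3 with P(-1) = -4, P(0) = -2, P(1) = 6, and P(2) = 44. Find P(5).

Write P(n) = an^3 + bn^2 + cn + d. Substituting each data point gives a linear system:
  -a + b - c + d = -4
  d = -2
  a + b + c + d = 6
  8a + 4b + 2c + d = 44
Solving the system yields a = 4, b = 3, c = 1, d = -2.
So P(n) = 4n^3 + 3n^2 + n - 2.
Then P(5) = 578.

578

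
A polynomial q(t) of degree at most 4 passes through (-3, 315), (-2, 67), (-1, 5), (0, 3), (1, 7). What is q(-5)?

2233

Write q(t) = at^4 + bt^3 + ct^2 + dt + e. Substituting each data point gives a linear system:
  81a - 27b + 9c - 3d + e = 315
  16a - 8b + 4c - 2d + e = 67
  a - b + c - d + e = 5
  e = 3
  a + b + c + d + e = 7
Solving the system yields a = 3, b = -3, c = 0, d = 4, e = 3.
So q(t) = 3t^4 - 3t^3 + 4t + 3.
Then q(-5) = 2233.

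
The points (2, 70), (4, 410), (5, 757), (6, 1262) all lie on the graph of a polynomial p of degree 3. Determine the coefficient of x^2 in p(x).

4

Write p(x) = ax^3 + bx^2 + cx + d. Substituting each data point gives a linear system:
  8a + 4b + 2c + d = 70
  64a + 16b + 4c + d = 410
  125a + 25b + 5c + d = 757
  216a + 36b + 6c + d = 1262
Solving the system yields a = 5, b = 4, c = 6, d = 2.
So p(x) = 5x³ + 4x² + 6x + 2.
The coefficient of x^2 is 4.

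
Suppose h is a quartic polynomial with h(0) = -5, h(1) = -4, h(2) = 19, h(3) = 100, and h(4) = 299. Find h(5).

Write h(s) = as^4 + bs^3 + cs^2 + ds + e. Substituting each data point gives a linear system:
  e = -5
  a + b + c + d + e = -4
  16a + 8b + 4c + 2d + e = 19
  81a + 27b + 9c + 3d + e = 100
  256a + 64b + 16c + 4d + e = 299
Solving the system yields a = 1, b = 0, c = 4, d = -4, e = -5.
So h(s) = s^4 + 4s^2 - 4s - 5.
Then h(5) = 700.

700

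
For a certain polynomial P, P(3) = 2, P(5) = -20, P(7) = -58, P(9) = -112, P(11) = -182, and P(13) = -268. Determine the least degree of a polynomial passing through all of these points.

Forward differences of the values at n = 3, 5, 7, 9, 11, 13:
  P  : 2  -20  -58  -112  -182  -268
  Δ  : -22  -38  -54  -70  -86
  Δ^2: -16  -16  -16  -16
  Δ^3: 0  0  0
  Δ^4: 0  0
  Δ^5: 0
The second differences are constant (-16) and nonzero, while all higher differences vanish, so the minimal degree is 2.

2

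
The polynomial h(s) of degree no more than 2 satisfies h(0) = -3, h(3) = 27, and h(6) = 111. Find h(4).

49

Forward differences of the values at s = 0, 3, 6:
  h  : -3  27  111
  Δ  : 30  84
  Δ^2: 54
The second differences are constant, confirming degree 2.
Interpolating (Newton forward form) and evaluating at s = 4 gives h(4) = 49.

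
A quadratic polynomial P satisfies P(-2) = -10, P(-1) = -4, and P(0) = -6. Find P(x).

P(x) = -4x^2 - 6x - 6

Using the Lagrange interpolation formula with nodes -2, -1, 0:
  L_0(x) = (x + 1)x / 2
  L_1(x) = (x + 2)x / -1
  L_2(x) = (x + 2)(x + 1) / 2
Then P(x) = -10·L_0(x) - 4·L_1(x) - 6·L_2(x).
Expanding and collecting terms gives P(x) = -4x² - 6x - 6.
Check: P(-1) = -4. ✓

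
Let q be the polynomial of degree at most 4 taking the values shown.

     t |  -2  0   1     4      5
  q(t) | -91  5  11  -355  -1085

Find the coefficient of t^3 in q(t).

Write q(t) = at^4 + bt^3 + ct^2 + dt + e. Substituting each data point gives a linear system:
  16a - 8b + 4c - 2d + e = -91
  e = 5
  a + b + c + d + e = 11
  256a + 64b + 16c + 4d + e = -355
  625a + 125b + 25c + 5d + e = -1085
Solving the system yields a = -3, b = 6, c = 1, d = 2, e = 5.
So q(t) = -3t^4 + 6t^3 + t^2 + 2t + 5.
The coefficient of t^3 is 6.

6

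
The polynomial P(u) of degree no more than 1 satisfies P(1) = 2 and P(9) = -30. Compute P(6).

Write P(u) = au + b. Substituting each data point gives a linear system:
  a + b = 2
  9a + b = -30
Solving the system yields a = -4, b = 6.
So P(u) = -4u + 6.
Then P(6) = -18.

-18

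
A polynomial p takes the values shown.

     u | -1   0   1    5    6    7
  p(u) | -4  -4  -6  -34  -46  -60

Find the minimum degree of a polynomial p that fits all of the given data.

Divided differences on the nodes -1, 0, 1, 5, 6, 7:
  order 0: -4  -4  -6  -34  -46  -60
  order 1: 0  -2  -7  -12  -14
  order 2: -1  -1  -1  -1
  order 3: 0  0  0
  order 4: 0  0
  order 5: 0
The order-2 divided differences are all -1 (nonzero) and every higher order vanishes, so the data lies on a polynomial of degree exactly 2.

2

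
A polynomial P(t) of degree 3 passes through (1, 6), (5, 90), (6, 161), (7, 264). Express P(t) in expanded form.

P(t) = t^3 - 2t^2 + 2t + 5

Using the Lagrange interpolation formula with nodes 1, 5, 6, 7:
  L_0(t) = (t - 5)(t - 6)(t - 7) / -120
  L_1(t) = (t - 1)(t - 6)(t - 7) / 8
  L_2(t) = (t - 1)(t - 5)(t - 7) / -5
  L_3(t) = (t - 1)(t - 5)(t - 6) / 12
Then P(t) = 6·L_0(t) + 90·L_1(t) + 161·L_2(t) + 264·L_3(t).
Expanding and collecting terms gives P(t) = t³ - 2t² + 2t + 5.
Check: P(5) = 90. ✓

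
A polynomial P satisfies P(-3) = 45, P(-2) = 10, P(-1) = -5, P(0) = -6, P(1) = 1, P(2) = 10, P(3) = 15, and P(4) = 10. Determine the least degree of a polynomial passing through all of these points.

Forward differences of the values at n = -3, -2, -1, 0, 1, 2, 3, 4:
  P  : 45  10  -5  -6  1  10  15  10
  Δ  : -35  -15  -1  7  9  5  -5
  Δ^2: 20  14  8  2  -4  -10
  Δ^3: -6  -6  -6  -6  -6
  Δ^4: 0  0  0  0
  Δ^5: 0  0  0
  Δ^6: 0  0
  Δ^7: 0
The third differences are constant (-6) and nonzero, while all higher differences vanish, so the minimal degree is 3.

3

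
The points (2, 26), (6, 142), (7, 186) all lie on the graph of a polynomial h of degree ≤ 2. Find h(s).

h(s) = 3s^2 + 5s + 4

Using the Lagrange interpolation formula with nodes 2, 6, 7:
  L_0(s) = (s - 6)(s - 7) / 20
  L_1(s) = (s - 2)(s - 7) / -4
  L_2(s) = (s - 2)(s - 6) / 5
Then h(s) = 26·L_0(s) + 142·L_1(s) + 186·L_2(s).
Expanding and collecting terms gives h(s) = 3s^2 + 5s + 4.
Check: h(2) = 26. ✓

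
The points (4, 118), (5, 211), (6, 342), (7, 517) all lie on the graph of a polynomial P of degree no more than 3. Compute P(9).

Using the Lagrange interpolation formula with nodes 4, 5, 6, 7:
  L_0(t) = (t - 5)(t - 6)(t - 7) / -6
  L_1(t) = (t - 4)(t - 6)(t - 7) / 2
  L_2(t) = (t - 4)(t - 5)(t - 7) / -2
  L_3(t) = (t - 4)(t - 5)(t - 6) / 6
Then P(t) = 118·L_0(t) + 211·L_1(t) + 342·L_2(t) + 517·L_3(t).
Expanding and collecting terms gives P(t) = t^3 + 4t^2 - 4t + 6.
Evaluating at t = 9: P(9) = 1023.

1023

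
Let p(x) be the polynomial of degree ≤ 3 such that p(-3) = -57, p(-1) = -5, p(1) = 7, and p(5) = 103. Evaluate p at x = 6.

Write p(x) = ax^3 + bx^2 + cx + d. Substituting each data point gives a linear system:
  -27a + 9b - 3c + d = -57
  -a + b - c + d = -5
  a + b + c + d = 7
  125a + 25b + 5c + d = 103
Solving the system yields a = 1, b = -2, c = 5, d = 3.
So p(x) = x³ - 2x² + 5x + 3.
Then p(6) = 177.

177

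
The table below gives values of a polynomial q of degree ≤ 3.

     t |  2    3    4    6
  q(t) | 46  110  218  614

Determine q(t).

Using the Lagrange interpolation formula with nodes 2, 3, 4, 6:
  L_0(t) = (t - 3)(t - 4)(t - 6) / -8
  L_1(t) = (t - 2)(t - 4)(t - 6) / 3
  L_2(t) = (t - 2)(t - 3)(t - 6) / -4
  L_3(t) = (t - 2)(t - 3)(t - 4) / 24
Then q(t) = 46·L_0(t) + 110·L_1(t) + 218·L_2(t) + 614·L_3(t).
Expanding and collecting terms gives q(t) = 2t³ + 4t² + 6t + 2.
Check: q(3) = 110. ✓

q(t) = 2t^3 + 4t^2 + 6t + 2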